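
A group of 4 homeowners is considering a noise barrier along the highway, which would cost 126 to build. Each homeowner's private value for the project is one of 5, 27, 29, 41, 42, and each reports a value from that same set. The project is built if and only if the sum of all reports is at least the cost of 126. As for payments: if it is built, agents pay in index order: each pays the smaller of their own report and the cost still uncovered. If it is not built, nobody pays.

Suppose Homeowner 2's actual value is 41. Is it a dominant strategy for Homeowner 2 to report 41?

No

Consider the case where Homeowner 1 reports 27, Homeowner 3 reports 29 and Homeowner 4 reports 41.
Truthful report 41: project built, pays 41, utility 41 - 41 = 0.
Report 29 instead: project built, pays 29, utility 41 - 29 = 12.
Since 12 > 0, reporting 29 is strictly better here, so truthful reporting is not dominant.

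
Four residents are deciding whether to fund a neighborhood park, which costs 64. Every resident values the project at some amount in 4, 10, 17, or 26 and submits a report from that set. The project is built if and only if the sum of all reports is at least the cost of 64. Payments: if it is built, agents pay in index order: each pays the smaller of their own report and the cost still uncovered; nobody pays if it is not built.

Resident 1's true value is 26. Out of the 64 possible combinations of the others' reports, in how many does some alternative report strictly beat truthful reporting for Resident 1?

Others report (4, 17, 26): truth gives 0; report 17 gives 9 > 0. Violating.
Others report (4, 26, 17): truth gives 0; report 17 gives 9 > 0. Violating.
Others report (4, 26, 26): truth gives 0; report 10 gives 16 > 0. Violating.
Others report (10, 17, 26): truth gives 0; report 17 gives 9 > 0. Violating.
Others report (4, 4, 4): truth gives 0; no alternative beats it.
Others report (4, 4, 10): truth gives 0; no alternative beats it.
(Checking all 64 profiles: 26 have a profitable deviation, 38 do not.)

26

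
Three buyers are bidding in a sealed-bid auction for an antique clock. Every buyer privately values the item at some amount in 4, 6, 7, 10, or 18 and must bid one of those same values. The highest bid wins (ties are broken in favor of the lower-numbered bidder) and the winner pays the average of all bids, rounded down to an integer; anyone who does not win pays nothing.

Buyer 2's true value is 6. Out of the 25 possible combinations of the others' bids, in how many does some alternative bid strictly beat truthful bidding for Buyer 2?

1

Others bid (6, 4): truth gives 0; bid 7 gives 1 > 0. Violating.
Others bid (4, 4): truth gives 2; no alternative beats it.
Others bid (4, 6): truth gives 1; no alternative beats it.
(Checking all 25 profiles: 1 has a profitable deviation, 24 do not.)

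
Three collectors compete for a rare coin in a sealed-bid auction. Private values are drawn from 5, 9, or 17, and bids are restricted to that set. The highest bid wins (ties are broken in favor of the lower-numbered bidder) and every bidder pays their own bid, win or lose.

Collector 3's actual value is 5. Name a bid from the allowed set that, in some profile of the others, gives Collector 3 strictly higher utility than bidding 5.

9

Suppose Collector 1 bids 5 and Collector 2 bids 5.
Bid 5: loses but pays 5, utility -5.
Bid 9: wins, pays 9, utility 5 - 9 = -4.
So bidding 9 beats truth here (-4 > -5).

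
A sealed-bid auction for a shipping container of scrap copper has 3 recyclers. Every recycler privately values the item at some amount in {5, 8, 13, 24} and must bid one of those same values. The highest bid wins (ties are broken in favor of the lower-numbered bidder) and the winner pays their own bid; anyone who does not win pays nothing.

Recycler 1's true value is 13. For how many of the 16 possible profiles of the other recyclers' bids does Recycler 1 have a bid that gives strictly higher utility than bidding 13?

4

Others bid (5, 5): truth gives 0; bid 5 gives 8 > 0. Violating.
Others bid (5, 8): truth gives 0; bid 8 gives 5 > 0. Violating.
Others bid (8, 5): truth gives 0; bid 8 gives 5 > 0. Violating.
Others bid (8, 8): truth gives 0; bid 8 gives 5 > 0. Violating.
Others bid (5, 13): truth gives 0; no alternative beats it.
Others bid (5, 24): truth gives 0; no alternative beats it.
(Checking all 16 profiles: 4 have a profitable deviation, 12 do not.)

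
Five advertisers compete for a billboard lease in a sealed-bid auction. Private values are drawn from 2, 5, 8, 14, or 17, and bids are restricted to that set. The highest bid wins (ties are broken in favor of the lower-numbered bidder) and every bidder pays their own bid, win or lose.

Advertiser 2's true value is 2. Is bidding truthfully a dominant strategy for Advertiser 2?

Yes

Check each profile of the others' bids and compare truth against every alternative bid.
Others bid (2, 2, 2, 8): truth gives -2, best alternative gives -5.
Others bid (2, 2, 2, 14): truth gives -2, best alternative gives -5.
Others bid (2, 2, 2, 17): truth gives -2, best alternative gives -5.
Others bid (2, 2, 5, 8): truth gives -2, best alternative gives -5.
Others bid (2, 2, 5, 14): truth gives -2, best alternative gives -5.
Others bid (2, 2, 5, 17): truth gives -2, best alternative gives -5.
(Remaining 619 profiles checked similarly; truth is weakly best in each.)
In every case the truthful bid is at least as good as any alternative, so it is a dominant strategy.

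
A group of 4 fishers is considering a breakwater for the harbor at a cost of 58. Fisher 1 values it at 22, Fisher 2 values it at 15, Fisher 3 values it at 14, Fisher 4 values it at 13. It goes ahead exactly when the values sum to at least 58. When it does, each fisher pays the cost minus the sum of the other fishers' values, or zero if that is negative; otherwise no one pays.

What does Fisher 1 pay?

16

Total value 64 ≥ cost 58, so the project is built.
The other fishers' values sum to 42.
Cost minus that sum is 58 - 42 = 16.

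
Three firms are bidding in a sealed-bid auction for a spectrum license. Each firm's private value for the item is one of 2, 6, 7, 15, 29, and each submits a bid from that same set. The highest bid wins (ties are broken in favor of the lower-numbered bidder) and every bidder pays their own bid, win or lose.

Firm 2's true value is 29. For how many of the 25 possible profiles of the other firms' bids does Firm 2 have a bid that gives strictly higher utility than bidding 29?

17

Others bid (2, 2): truth gives 0; bid 6 gives 23 > 0. Violating.
Others bid (2, 6): truth gives 0; bid 6 gives 23 > 0. Violating.
Others bid (2, 7): truth gives 0; bid 7 gives 22 > 0. Violating.
Others bid (2, 15): truth gives 0; bid 15 gives 14 > 0. Violating.
Others bid (2, 29): truth gives 0; no alternative beats it.
Others bid (6, 29): truth gives 0; no alternative beats it.
(Checking all 25 profiles: 17 have a profitable deviation, 8 do not.)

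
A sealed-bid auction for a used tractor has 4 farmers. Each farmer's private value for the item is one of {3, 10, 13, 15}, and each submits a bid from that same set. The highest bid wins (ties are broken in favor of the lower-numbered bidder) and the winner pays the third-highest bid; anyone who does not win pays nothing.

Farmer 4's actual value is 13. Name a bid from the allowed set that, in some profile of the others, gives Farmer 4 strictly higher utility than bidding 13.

Suppose Farmer 1 bids 3, Farmer 2 bids 3 and Farmer 3 bids 13.
Bid 13: loses, pays 0, utility 0.
Bid 15: wins, pays 3, utility 13 - 3 = 10.
So bidding 15 beats truth here (10 > 0).

15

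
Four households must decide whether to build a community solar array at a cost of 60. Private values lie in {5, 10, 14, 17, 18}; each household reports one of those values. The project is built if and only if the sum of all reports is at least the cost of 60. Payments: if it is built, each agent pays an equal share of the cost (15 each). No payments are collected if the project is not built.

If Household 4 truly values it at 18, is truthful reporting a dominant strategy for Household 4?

Check each profile of the others' reports and compare truth against every alternative report.
Others report (10, 14, 18): truth gives 3, best alternative gives 0.
Others report (10, 18, 14): truth gives 3, best alternative gives 0.
Others report (14, 10, 18): truth gives 3, best alternative gives 0.
Others report (14, 14, 14): truth gives 3, best alternative gives 0.
Others report (14, 18, 10): truth gives 3, best alternative gives 0.
Others report (18, 10, 14): truth gives 3, best alternative gives 0.
(Remaining 119 profiles checked similarly; truth is weakly best in each.)
In every case the truthful report is at least as good as any alternative, so it is a dominant strategy.

Yes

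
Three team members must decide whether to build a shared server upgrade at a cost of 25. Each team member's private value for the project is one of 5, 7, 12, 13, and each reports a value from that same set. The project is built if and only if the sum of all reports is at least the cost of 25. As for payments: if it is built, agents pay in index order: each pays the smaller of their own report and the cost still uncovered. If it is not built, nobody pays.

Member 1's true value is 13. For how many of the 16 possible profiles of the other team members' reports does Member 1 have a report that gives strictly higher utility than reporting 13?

Others report (5, 12): truth gives 0; report 12 gives 1 > 0. Violating.
Others report (5, 13): truth gives 0; report 7 gives 6 > 0. Violating.
Others report (7, 7): truth gives 0; report 12 gives 1 > 0. Violating.
Others report (7, 12): truth gives 0; report 7 gives 6 > 0. Violating.
Others report (5, 5): truth gives 0; no alternative beats it.
Others report (5, 7): truth gives 0; no alternative beats it.
(Checking all 16 profiles: 13 have a profitable deviation, 3 do not.)

13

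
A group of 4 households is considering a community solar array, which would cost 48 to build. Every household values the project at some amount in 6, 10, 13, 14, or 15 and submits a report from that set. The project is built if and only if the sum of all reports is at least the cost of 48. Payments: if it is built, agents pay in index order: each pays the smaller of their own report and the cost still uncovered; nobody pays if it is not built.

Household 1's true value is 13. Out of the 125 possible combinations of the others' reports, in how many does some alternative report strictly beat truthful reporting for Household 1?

Others report (10, 13, 15): truth gives 0; report 10 gives 3 > 0. Violating.
Others report (10, 14, 14): truth gives 0; report 10 gives 3 > 0. Violating.
Others report (10, 14, 15): truth gives 0; report 10 gives 3 > 0. Violating.
Others report (10, 15, 13): truth gives 0; report 10 gives 3 > 0. Violating.
Others report (6, 6, 6): truth gives 0; no alternative beats it.
Others report (6, 6, 10): truth gives 0; no alternative beats it.
(Checking all 125 profiles: 45 have a profitable deviation, 80 do not.)

45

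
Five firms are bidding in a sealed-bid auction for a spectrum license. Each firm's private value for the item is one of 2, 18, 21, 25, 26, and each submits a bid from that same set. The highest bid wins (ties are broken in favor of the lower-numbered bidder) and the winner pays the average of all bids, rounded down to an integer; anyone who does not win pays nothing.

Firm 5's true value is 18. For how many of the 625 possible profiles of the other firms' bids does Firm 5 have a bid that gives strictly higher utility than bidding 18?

Others bid (2, 2, 2, 18): truth gives 0; bid 21 gives 9 > 0. Violating.
Others bid (2, 2, 2, 21): truth gives 0; bid 25 gives 8 > 0. Violating.
Others bid (2, 2, 2, 25): truth gives 0; bid 26 gives 7 > 0. Violating.
Others bid (2, 2, 18, 2): truth gives 0; bid 21 gives 9 > 0. Violating.
Others bid (2, 2, 2, 2): truth gives 13; no alternative beats it.
Others bid (2, 2, 2, 26): truth gives 0; no alternative beats it.
(Checking all 625 profiles: 106 have a profitable deviation, 519 do not.)

106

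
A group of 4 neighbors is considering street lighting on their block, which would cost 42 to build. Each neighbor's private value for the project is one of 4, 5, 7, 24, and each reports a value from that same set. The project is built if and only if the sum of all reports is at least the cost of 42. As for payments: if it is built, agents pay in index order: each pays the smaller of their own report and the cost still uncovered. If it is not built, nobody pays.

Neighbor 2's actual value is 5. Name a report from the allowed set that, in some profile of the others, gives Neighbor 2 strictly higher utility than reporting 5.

4

Suppose Neighbor 1 reports 4, Neighbor 3 reports 24 and Neighbor 4 reports 24.
Report 5: project built, pays 5, utility 5 - 5 = 0.
Report 4: project built, pays 4, utility 5 - 4 = 1.
So reporting 4 beats truth here (1 > 0).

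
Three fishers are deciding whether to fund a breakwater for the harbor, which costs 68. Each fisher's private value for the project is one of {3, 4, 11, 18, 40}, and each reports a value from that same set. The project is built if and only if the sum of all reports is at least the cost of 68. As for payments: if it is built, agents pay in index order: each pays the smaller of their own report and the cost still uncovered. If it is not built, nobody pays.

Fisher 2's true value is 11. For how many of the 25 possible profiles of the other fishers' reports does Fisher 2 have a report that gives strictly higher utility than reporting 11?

Others report (40, 40): truth gives 0; report 3 gives 8 > 0. Violating.
Others report (3, 3): truth gives 0; no alternative beats it.
Others report (3, 4): truth gives 0; no alternative beats it.
(Checking all 25 profiles: 1 has a profitable deviation, 24 do not.)

1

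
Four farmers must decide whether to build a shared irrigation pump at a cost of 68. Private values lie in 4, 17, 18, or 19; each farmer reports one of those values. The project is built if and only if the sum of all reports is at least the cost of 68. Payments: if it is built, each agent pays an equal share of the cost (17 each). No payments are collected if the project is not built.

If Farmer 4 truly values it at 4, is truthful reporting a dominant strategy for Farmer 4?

Check each profile of the others' reports and compare truth against every alternative report.
Others report (17, 17, 17): truth gives 0, best alternative gives -13.
Others report (17, 17, 18): truth gives 0, best alternative gives -13.
Others report (17, 17, 19): truth gives 0, best alternative gives -13.
Others report (17, 18, 17): truth gives 0, best alternative gives -13.
Others report (17, 18, 18): truth gives 0, best alternative gives -13.
Others report (17, 18, 19): truth gives 0, best alternative gives -13.
(Remaining 58 profiles checked similarly; truth is weakly best in each.)
In every case the truthful report is at least as good as any alternative, so it is a dominant strategy.

Yes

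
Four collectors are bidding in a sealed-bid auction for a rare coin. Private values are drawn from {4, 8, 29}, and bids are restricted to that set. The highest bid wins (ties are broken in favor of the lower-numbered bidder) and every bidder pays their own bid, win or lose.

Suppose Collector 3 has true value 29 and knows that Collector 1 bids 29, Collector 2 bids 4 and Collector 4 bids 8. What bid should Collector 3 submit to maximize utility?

Bid 4: loses but pays 4, utility -4.
Bid 8: loses but pays 8, utility -8.
Bid 29: loses but pays 29, utility -29.
The best choice is 4 with utility -4.

4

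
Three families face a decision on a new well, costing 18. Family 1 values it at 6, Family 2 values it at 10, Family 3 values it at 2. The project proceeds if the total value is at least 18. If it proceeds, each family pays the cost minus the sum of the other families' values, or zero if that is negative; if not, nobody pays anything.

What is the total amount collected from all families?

Total value 18 ≥ cost 18, so it is built.
Family 1: others sum to 12; max(0, 18 - 12) = 6.
Family 2: others sum to 8; max(0, 18 - 8) = 10.
Family 3: others sum to 16; max(0, 18 - 16) = 2.
Total collected = 6 + 10 + 2 = 18.

18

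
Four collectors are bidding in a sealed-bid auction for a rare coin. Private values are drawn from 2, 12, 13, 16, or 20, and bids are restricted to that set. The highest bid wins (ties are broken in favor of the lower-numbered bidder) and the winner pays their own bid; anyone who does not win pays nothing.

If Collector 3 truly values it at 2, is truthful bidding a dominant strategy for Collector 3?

Check each profile of the others' bids and compare truth against every alternative bid.
Others bid (2, 2, 2): truth gives 0, best alternative gives -10.
Others bid (2, 2, 12): truth gives 0, best alternative gives -10.
Others bid (2, 2, 13): truth gives 0, best alternative gives 0.
Others bid (2, 2, 16): truth gives 0, best alternative gives 0.
Others bid (2, 2, 20): truth gives 0, best alternative gives 0.
Others bid (2, 12, 2): truth gives 0, best alternative gives 0.
(Remaining 119 profiles checked similarly; truth is weakly best in each.)
In every case the truthful bid is at least as good as any alternative, so it is a dominant strategy.

Yes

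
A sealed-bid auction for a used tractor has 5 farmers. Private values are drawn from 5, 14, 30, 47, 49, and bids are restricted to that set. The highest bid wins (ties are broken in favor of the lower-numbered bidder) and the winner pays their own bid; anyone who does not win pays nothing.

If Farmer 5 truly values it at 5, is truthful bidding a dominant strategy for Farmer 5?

Yes

Check each profile of the others' bids and compare truth against every alternative bid.
Others bid (5, 5, 5, 5): truth gives 0, best alternative gives -9.
Others bid (5, 5, 5, 14): truth gives 0, best alternative gives 0.
Others bid (5, 5, 5, 30): truth gives 0, best alternative gives 0.
Others bid (5, 5, 5, 47): truth gives 0, best alternative gives 0.
Others bid (5, 5, 5, 49): truth gives 0, best alternative gives 0.
Others bid (5, 5, 14, 5): truth gives 0, best alternative gives 0.
(Remaining 619 profiles checked similarly; truth is weakly best in each.)
In every case the truthful bid is at least as good as any alternative, so it is a dominant strategy.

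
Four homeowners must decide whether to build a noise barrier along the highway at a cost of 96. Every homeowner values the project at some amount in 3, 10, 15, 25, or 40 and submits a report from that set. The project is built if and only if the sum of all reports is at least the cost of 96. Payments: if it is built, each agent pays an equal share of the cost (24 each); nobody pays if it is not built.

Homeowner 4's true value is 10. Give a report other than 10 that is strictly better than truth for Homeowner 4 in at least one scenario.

Suppose Homeowner 1 reports 10, Homeowner 2 reports 40 and Homeowner 3 reports 40.
Report 10: project built, pays 24, utility 10 - 24 = -14.
Report 3: project not built, utility 0.
So reporting 3 beats truth here (0 > -14).

3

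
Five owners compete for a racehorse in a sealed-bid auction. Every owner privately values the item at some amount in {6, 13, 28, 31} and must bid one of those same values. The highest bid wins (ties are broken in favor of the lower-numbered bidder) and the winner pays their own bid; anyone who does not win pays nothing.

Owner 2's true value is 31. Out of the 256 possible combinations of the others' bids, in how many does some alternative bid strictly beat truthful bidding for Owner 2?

54

Others bid (6, 6, 6, 6): truth gives 0; bid 13 gives 18 > 0. Violating.
Others bid (6, 6, 6, 13): truth gives 0; bid 13 gives 18 > 0. Violating.
Others bid (6, 6, 6, 28): truth gives 0; bid 28 gives 3 > 0. Violating.
Others bid (6, 6, 13, 6): truth gives 0; bid 13 gives 18 > 0. Violating.
Others bid (6, 6, 6, 31): truth gives 0; no alternative beats it.
Others bid (6, 6, 13, 31): truth gives 0; no alternative beats it.
(Checking all 256 profiles: 54 have a profitable deviation, 202 do not.)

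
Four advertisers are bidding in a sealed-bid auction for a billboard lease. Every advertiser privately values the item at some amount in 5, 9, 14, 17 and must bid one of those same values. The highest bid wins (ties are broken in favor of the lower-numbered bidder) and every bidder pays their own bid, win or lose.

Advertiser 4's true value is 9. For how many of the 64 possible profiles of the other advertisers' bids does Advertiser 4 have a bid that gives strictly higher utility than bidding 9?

Others bid (5, 5, 9): truth gives -9; bid 5 gives -5 > -9. Violating.
Others bid (5, 5, 14): truth gives -9; bid 5 gives -5 > -9. Violating.
Others bid (5, 5, 17): truth gives -9; bid 5 gives -5 > -9. Violating.
Others bid (5, 9, 5): truth gives -9; bid 5 gives -5 > -9. Violating.
Others bid (5, 5, 5): truth gives 0; no alternative beats it.
(Checking all 64 profiles: 63 have a profitable deviation, 1 does not.)

63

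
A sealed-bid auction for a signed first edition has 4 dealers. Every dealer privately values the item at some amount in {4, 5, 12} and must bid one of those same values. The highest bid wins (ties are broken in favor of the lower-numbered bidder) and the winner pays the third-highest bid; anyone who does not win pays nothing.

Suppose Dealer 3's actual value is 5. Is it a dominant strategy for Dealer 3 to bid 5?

Consider the case where Dealer 1 bids 4, Dealer 2 bids 4 and Dealer 4 bids 12.
Truthful bid 5: loses, pays 0, utility 0.
Bid 12 instead: wins, pays 4, utility 5 - 4 = 1.
Since 1 > 0, bidding 12 is strictly better here, so truthful bidding is not dominant.

No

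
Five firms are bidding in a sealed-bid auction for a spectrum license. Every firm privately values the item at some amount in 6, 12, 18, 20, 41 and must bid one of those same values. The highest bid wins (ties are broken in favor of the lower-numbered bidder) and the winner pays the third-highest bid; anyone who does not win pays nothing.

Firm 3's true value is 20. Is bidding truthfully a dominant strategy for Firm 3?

Consider the case where Firm 1 bids 6, Firm 2 bids 6, Firm 4 bids 6 and Firm 5 bids 41.
Truthful bid 20: loses, pays 0, utility 0.
Bid 41 instead: wins, pays 6, utility 20 - 6 = 14.
Since 14 > 0, bidding 41 is strictly better here, so truthful bidding is not dominant.

No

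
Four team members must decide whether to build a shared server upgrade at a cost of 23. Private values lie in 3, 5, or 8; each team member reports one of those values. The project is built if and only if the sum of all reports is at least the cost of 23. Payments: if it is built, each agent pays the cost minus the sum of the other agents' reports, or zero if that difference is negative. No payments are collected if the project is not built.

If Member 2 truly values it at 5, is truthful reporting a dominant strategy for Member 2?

Yes

Check each profile of the others' reports and compare truth against every alternative report.
Others report (8, 8, 8): truth gives 5, best alternative gives 5.
Others report (5, 8, 8): truth gives 3, best alternative gives 3.
Others report (8, 5, 8): truth gives 3, best alternative gives 3.
Others report (8, 8, 5): truth gives 3, best alternative gives 3.
Others report (3, 8, 8): truth gives 1, best alternative gives 1.
Others report (8, 3, 8): truth gives 1, best alternative gives 1.
(Remaining 21 profiles checked similarly; truth is weakly best in each.)
In every case the truthful report is at least as good as any alternative, so it is a dominant strategy.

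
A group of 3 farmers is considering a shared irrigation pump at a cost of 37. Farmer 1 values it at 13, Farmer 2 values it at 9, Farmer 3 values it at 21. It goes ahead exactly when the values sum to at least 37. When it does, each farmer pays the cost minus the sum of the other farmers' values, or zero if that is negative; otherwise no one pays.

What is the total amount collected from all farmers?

Total value 43 ≥ cost 37, so it is built.
Farmer 1: others sum to 30; max(0, 37 - 30) = 7.
Farmer 2: others sum to 34; max(0, 37 - 34) = 3.
Farmer 3: others sum to 22; max(0, 37 - 22) = 15.
Total collected = 7 + 3 + 15 = 25.

25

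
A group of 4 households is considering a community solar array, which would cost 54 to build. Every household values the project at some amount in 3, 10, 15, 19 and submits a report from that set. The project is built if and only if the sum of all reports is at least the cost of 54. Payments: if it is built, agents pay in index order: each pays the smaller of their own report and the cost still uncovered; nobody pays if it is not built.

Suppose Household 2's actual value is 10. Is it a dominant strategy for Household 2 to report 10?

Consider the case where Household 1 reports 15, Household 3 reports 19 and Household 4 reports 19.
Truthful report 10: project built, pays 10, utility 10 - 10 = 0.
Report 3 instead: project built, pays 3, utility 10 - 3 = 7.
Since 7 > 0, reporting 3 is strictly better here, so truthful reporting is not dominant.

No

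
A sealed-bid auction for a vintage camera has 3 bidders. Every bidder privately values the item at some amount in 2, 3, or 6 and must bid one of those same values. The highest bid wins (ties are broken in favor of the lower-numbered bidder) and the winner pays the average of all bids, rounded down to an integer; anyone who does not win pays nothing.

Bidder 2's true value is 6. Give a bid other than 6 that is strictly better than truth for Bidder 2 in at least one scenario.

Suppose Bidder 1 bids 2 and Bidder 3 bids 2.
Bid 6: wins, pays 3, utility 6 - 3 = 3.
Bid 3: wins, pays 2, utility 6 - 2 = 4.
So bidding 3 beats truth here (4 > 3).

3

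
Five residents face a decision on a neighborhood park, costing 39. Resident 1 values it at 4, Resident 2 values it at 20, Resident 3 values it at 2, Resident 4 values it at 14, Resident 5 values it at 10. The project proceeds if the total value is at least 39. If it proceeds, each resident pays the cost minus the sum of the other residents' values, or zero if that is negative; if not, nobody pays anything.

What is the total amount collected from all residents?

12

Total value 50 ≥ cost 39, so it is built.
Resident 1: others sum to 46; max(0, 39 - 46) = 0.
Resident 2: others sum to 30; max(0, 39 - 30) = 9.
Resident 3: others sum to 48; max(0, 39 - 48) = 0.
Resident 4: others sum to 36; max(0, 39 - 36) = 3.
Resident 5: others sum to 40; max(0, 39 - 40) = 0.
Total collected = 0 + 9 + 0 + 3 + 0 = 12.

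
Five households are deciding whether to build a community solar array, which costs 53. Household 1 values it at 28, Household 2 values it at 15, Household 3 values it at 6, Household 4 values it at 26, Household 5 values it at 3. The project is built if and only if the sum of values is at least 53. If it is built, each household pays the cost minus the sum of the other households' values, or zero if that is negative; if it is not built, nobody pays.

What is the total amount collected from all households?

4

Total value 78 ≥ cost 53, so it is built.
Household 1: others sum to 50; max(0, 53 - 50) = 3.
Household 2: others sum to 63; max(0, 53 - 63) = 0.
Household 3: others sum to 72; max(0, 53 - 72) = 0.
Household 4: others sum to 52; max(0, 53 - 52) = 1.
Household 5: others sum to 75; max(0, 53 - 75) = 0.
Total collected = 3 + 0 + 0 + 1 + 0 = 4.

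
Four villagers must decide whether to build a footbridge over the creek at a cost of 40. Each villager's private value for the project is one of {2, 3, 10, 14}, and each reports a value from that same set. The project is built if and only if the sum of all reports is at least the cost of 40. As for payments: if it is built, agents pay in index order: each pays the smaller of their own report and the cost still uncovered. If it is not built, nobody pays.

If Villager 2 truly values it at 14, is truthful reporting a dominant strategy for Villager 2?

No

Consider the case where Villager 1 reports 2, Villager 3 reports 14 and Villager 4 reports 14.
Truthful report 14: project built, pays 14, utility 14 - 14 = 0.
Report 10 instead: project built, pays 10, utility 14 - 10 = 4.
Since 4 > 0, reporting 10 is strictly better here, so truthful reporting is not dominant.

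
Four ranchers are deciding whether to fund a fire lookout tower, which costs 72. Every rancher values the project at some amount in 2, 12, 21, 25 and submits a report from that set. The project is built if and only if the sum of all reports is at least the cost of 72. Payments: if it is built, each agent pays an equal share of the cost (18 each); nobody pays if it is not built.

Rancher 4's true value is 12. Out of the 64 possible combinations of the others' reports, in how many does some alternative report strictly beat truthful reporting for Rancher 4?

7

Others report (12, 25, 25): truth gives -6; report 2 gives 0 > -6. Violating.
Others report (21, 21, 21): truth gives -6; report 2 gives 0 > -6. Violating.
Others report (21, 21, 25): truth gives -6; report 2 gives 0 > -6. Violating.
Others report (21, 25, 21): truth gives -6; report 2 gives 0 > -6. Violating.
Others report (2, 2, 2): truth gives 0; no alternative beats it.
Others report (2, 2, 12): truth gives 0; no alternative beats it.
(Checking all 64 profiles: 7 have a profitable deviation, 57 do not.)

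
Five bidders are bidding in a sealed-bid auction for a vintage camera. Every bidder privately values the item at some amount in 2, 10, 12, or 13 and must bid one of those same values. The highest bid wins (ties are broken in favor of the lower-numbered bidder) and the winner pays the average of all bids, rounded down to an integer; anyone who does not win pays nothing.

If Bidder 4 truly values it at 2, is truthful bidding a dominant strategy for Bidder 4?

Check each profile of the others' bids and compare truth against every alternative bid.
Others bid (2, 2, 2, 10): truth gives 0, best alternative gives -3.
Others bid (2, 2, 2, 2): truth gives 0, best alternative gives -1.
Others bid (2, 2, 2, 12): truth gives 0, best alternative gives 0.
Others bid (2, 2, 2, 13): truth gives 0, best alternative gives 0.
Others bid (2, 2, 10, 2): truth gives 0, best alternative gives 0.
Others bid (2, 2, 10, 10): truth gives 0, best alternative gives 0.
(Remaining 250 profiles checked similarly; truth is weakly best in each.)
In every case the truthful bid is at least as good as any alternative, so it is a dominant strategy.

Yes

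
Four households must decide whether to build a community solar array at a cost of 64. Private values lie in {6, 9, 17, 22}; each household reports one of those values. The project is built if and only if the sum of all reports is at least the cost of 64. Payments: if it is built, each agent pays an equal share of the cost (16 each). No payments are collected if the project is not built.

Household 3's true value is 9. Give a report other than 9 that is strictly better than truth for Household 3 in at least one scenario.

Suppose Household 1 reports 17, Household 2 reports 17 and Household 4 reports 22.
Report 9: project built, pays 16, utility 9 - 16 = -7.
Report 6: project not built, utility 0.
So reporting 6 beats truth here (0 > -7).

6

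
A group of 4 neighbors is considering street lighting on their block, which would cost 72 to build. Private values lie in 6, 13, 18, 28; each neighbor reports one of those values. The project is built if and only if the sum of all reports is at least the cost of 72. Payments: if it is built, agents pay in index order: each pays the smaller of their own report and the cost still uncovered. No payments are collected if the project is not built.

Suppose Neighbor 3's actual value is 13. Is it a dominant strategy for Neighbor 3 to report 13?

No

Consider the case where Neighbor 1 reports 13, Neighbor 2 reports 28 and Neighbor 4 reports 28.
Truthful report 13: project built, pays 13, utility 13 - 13 = 0.
Report 6 instead: project built, pays 6, utility 13 - 6 = 7.
Since 7 > 0, reporting 6 is strictly better here, so truthful reporting is not dominant.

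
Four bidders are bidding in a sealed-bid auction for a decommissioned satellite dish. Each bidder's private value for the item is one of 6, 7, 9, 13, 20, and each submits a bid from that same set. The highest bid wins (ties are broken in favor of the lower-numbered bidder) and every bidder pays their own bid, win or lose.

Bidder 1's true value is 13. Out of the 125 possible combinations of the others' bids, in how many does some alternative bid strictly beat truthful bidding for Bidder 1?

88

Others bid (6, 6, 6): truth gives 0; bid 6 gives 7 > 0. Violating.
Others bid (6, 6, 7): truth gives 0; bid 7 gives 6 > 0. Violating.
Others bid (6, 6, 9): truth gives 0; bid 9 gives 4 > 0. Violating.
Others bid (6, 6, 20): truth gives -13; bid 6 gives -6 > -13. Violating.
Others bid (6, 6, 13): truth gives 0; no alternative beats it.
Others bid (6, 7, 13): truth gives 0; no alternative beats it.
(Checking all 125 profiles: 88 have a profitable deviation, 37 do not.)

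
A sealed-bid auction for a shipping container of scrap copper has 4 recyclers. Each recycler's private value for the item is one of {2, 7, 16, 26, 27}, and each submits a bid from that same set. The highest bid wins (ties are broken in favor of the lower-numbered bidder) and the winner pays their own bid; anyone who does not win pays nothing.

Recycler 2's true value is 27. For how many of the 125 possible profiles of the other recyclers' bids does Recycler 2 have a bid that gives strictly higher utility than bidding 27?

48

Others bid (2, 2, 2): truth gives 0; bid 7 gives 20 > 0. Violating.
Others bid (2, 2, 7): truth gives 0; bid 7 gives 20 > 0. Violating.
Others bid (2, 2, 16): truth gives 0; bid 16 gives 11 > 0. Violating.
Others bid (2, 2, 26): truth gives 0; bid 26 gives 1 > 0. Violating.
Others bid (2, 2, 27): truth gives 0; no alternative beats it.
Others bid (2, 7, 27): truth gives 0; no alternative beats it.
(Checking all 125 profiles: 48 have a profitable deviation, 77 do not.)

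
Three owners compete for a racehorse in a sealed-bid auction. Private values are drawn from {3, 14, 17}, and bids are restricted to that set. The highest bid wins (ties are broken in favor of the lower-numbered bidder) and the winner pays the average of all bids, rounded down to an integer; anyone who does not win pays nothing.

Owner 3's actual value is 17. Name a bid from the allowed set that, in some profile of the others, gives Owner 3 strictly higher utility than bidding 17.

14

Suppose Owner 1 bids 3 and Owner 2 bids 3.
Bid 17: wins, pays 7, utility 17 - 7 = 10.
Bid 14: wins, pays 6, utility 17 - 6 = 11.
So bidding 14 beats truth here (11 > 10).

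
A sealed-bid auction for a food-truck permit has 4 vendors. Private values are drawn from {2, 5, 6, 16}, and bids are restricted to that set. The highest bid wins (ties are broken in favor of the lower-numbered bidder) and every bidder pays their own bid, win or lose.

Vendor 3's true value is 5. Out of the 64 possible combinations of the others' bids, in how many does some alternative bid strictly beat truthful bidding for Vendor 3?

Others bid (2, 2, 6): truth gives -5; bid 6 gives -1 > -5. Violating.
Others bid (2, 2, 16): truth gives -5; bid 2 gives -2 > -5. Violating.
Others bid (2, 5, 2): truth gives -5; bid 6 gives -1 > -5. Violating.
Others bid (2, 5, 5): truth gives -5; bid 6 gives -1 > -5. Violating.
Others bid (2, 2, 2): truth gives 0; no alternative beats it.
Others bid (2, 2, 5): truth gives 0; no alternative beats it.
(Checking all 64 profiles: 62 have a profitable deviation, 2 do not.)

62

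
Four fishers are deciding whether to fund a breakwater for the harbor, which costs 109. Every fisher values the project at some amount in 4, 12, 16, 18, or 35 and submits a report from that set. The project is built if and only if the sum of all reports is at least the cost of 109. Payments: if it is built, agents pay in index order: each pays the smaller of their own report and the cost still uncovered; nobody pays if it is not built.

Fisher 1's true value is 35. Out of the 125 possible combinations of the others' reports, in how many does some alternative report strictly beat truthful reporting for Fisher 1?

1

Others report (35, 35, 35): truth gives 0; report 4 gives 31 > 0. Violating.
Others report (4, 4, 4): truth gives 0; no alternative beats it.
Others report (4, 4, 12): truth gives 0; no alternative beats it.
(Checking all 125 profiles: 1 has a profitable deviation, 124 do not.)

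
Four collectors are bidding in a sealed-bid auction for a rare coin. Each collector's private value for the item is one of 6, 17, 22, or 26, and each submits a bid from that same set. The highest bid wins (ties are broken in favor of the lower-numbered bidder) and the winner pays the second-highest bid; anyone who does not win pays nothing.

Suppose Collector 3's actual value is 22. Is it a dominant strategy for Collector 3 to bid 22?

Yes

Check each profile of the others' bids and compare truth against every alternative bid.
Others bid (6, 6, 6): truth gives 16, best alternative gives 16.
Others bid (6, 6, 17): truth gives 5, best alternative gives 5.
Others bid (6, 17, 6): truth gives 5, best alternative gives 5.
Others bid (6, 17, 17): truth gives 5, best alternative gives 5.
Others bid (17, 6, 6): truth gives 5, best alternative gives 5.
Others bid (17, 6, 17): truth gives 5, best alternative gives 5.
(Remaining 58 profiles checked similarly; truth is weakly best in each.)
In every case the truthful bid is at least as good as any alternative, so it is a dominant strategy.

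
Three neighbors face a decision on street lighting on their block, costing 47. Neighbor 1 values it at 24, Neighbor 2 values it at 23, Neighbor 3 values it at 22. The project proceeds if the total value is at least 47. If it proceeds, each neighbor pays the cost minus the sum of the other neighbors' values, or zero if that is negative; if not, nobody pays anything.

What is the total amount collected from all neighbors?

3

Total value 69 ≥ cost 47, so it is built.
Neighbor 1: others sum to 45; max(0, 47 - 45) = 2.
Neighbor 2: others sum to 46; max(0, 47 - 46) = 1.
Neighbor 3: others sum to 47; max(0, 47 - 47) = 0.
Total collected = 2 + 1 + 0 = 3.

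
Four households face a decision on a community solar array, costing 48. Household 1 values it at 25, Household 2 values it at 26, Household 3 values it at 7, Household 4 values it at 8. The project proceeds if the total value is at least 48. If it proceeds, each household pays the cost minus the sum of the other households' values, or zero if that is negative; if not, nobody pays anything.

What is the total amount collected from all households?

Total value 66 ≥ cost 48, so it is built.
Household 1: others sum to 41; max(0, 48 - 41) = 7.
Household 2: others sum to 40; max(0, 48 - 40) = 8.
Household 3: others sum to 59; max(0, 48 - 59) = 0.
Household 4: others sum to 58; max(0, 48 - 58) = 0.
Total collected = 7 + 8 + 0 + 0 = 15.

15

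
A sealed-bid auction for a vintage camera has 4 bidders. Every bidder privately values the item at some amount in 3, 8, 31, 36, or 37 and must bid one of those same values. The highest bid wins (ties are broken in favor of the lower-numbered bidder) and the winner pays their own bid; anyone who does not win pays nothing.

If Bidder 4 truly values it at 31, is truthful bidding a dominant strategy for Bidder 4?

Consider the case where Bidder 1 bids 3, Bidder 2 bids 3 and Bidder 3 bids 3.
Truthful bid 31: wins, pays 31, utility 31 - 31 = 0.
Bid 8 instead: wins, pays 8, utility 31 - 8 = 23.
Since 23 > 0, bidding 8 is strictly better here, so truthful bidding is not dominant.

No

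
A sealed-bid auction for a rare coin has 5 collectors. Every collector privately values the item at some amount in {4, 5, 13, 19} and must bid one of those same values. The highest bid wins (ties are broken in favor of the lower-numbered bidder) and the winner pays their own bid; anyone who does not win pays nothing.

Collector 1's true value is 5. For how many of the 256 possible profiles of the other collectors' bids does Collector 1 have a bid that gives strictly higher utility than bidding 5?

Others bid (4, 4, 4, 4): truth gives 0; bid 4 gives 1 > 0. Violating.
Others bid (4, 4, 4, 5): truth gives 0; no alternative beats it.
Others bid (4, 4, 4, 13): truth gives 0; no alternative beats it.
(Checking all 256 profiles: 1 has a profitable deviation, 255 do not.)

1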